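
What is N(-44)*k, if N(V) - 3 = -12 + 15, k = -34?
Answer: -204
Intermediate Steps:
N(V) = 6 (N(V) = 3 + (-12 + 15) = 3 + 3 = 6)
N(-44)*k = 6*(-34) = -204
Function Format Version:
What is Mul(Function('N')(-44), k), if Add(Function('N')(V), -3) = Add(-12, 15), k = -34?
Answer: -204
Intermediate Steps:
Function('N')(V) = 6 (Function('N')(V) = Add(3, Add(-12, 15)) = Add(3, 3) = 6)
Mul(Function('N')(-44), k) = Mul(6, -34) = -204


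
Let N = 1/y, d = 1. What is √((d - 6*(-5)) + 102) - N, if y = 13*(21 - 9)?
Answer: -1/156 + √133 ≈ 11.526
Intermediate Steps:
y = 156 (y = 13*12 = 156)
N = 1/156 ≈ 0.0064103
√((d - 6*(-5)) + 102) - N = √((1 - 6*(-5)) + 102) - 1*1/156 = √((1 + 30) + 102) - 1/156 = √(31 + 102) - 1/156 = √133 - 1/156 = -1/156 + √133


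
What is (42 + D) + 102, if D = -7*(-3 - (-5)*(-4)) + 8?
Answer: 313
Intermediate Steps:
D = 169 (D = -7*(-3 - 1*20) + 8 = -7*(-3 - 20) + 8 = -7*(-23) + 8 = 161 + 8 = 169)
(42 + D) + 102 = (42 + 169) + 102 = 211 + 102 = 313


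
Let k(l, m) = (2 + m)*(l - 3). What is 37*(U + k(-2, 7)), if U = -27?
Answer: -2664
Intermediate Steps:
k(l, m) = (-3 + l)*(2 + m) (k(l, m) = (2 + m)*(-3 + l) = (-3 + l)*(2 + m))
37*(U + k(-2, 7)) = 37*(-27 + (-6 - 3*7 + 2*(-2) - 2*7)) = 37*(-27 + (-6 - 21 - 4 - 14)) = 37*(-27 - 45) = 37*(-72) = -2664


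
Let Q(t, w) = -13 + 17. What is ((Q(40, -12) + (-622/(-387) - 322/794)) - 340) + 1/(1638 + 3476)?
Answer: -263054172139/785709846 ≈ -334.80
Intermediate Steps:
Q(t, w) = 4
((Q(40, -12) + (-622/(-387) - 322/794)) - 340) + 1/(1638 + 3476) = ((4 + (-622/(-387) - 322/794)) - 340) + 1/(1638 + 3476) = ((4 + (-622*(-1/387) - 322*1/794)) - 340) + 1/5114 = ((4 + (622/387 - 161/397)) - 340) + 1/5114 = ((4 + 184627/153639) - 340) + 1/5114 = (799183/153639 - 340) + 1/5114 = -51438077/153639 + 1/5114 = -263054172139/785709846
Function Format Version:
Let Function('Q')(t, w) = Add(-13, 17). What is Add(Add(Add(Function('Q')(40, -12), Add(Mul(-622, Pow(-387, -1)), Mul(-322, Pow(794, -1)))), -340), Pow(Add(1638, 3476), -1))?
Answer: Rational(-263054172139, 785709846) ≈ -334.80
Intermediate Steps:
Function('Q')(t, w) = 4
Add(Add(Add(Function('Q')(40, -12), Add(Mul(-622, Pow(-387, -1)), Mul(-322, Pow(794, -1)))), -340), Pow(Add(1638, 3476), -1)) = Add(Add(Add(4, Add(Mul(-622, Pow(-387, -1)), Mul(-322, Pow(794, -1)))), -340), Pow(Add(1638, 3476), -1)) = Add(Add(Add(4, Add(Mul(-622, Rational(-1, 387)), Mul(-322, Rational(1, 794)))), -340), Pow(5114, -1)) = Add(Add(Add(4, Add(Rational(622, 387), Rational(-161, 397))), -340), Rational(1, 5114)) = Add(Add(Add(4, Rational(184627, 153639)), -340), Rational(1, 5114)) = Add(Add(Rational(799183, 153639), -340), Rational(1, 5114)) = Add(Rational(-51438077, 153639), Rational(1, 5114)) = Rational(-263054172139, 785709846)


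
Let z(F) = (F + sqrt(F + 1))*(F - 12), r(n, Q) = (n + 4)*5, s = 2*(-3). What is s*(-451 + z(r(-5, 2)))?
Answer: 2196 + 204*I ≈ 2196.0 + 204.0*I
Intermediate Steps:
s = -6
r(n, Q) = 20 + 5*n (r(n, Q) = (4 + n)*5 = 20 + 5*n)
z(F) = (-12 + F)*(F + sqrt(1 + F)) (z(F) = (F + sqrt(1 + F))*(-12 + F) = (-12 + F)*(F + sqrt(1 + F)))
s*(-451 + z(r(-5, 2))) = -6*(-451 + ((20 + 5*(-5))**2 - 12*(20 + 5*(-5)) - 12*sqrt(1 + (20 + 5*(-5))) + (20 + 5*(-5))*sqrt(1 + (20 + 5*(-5))))) = -6*(-451 + ((20 - 25)**2 - 12*(20 - 25) - 12*sqrt(1 + (20 - 25)) + (20 - 25)*sqrt(1 + (20 - 25)))) = -6*(-451 + ((-5)**2 - 12*(-5) - 12*sqrt(1 - 5) - 5*sqrt(1 - 5))) = -6*(-451 + (25 + 60 - 24*I - 10*I)) = -6*(-451 + (85 - 34*I)) = -6*(-366 - 34*I) = 2196 + 204*I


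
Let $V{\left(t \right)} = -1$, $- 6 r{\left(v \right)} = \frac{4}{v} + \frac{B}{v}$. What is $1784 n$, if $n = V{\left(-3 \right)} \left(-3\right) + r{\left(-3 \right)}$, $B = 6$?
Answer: $\frac{57088}{9} \approx 6343.1$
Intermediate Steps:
$r{\left(v \right)} = - \frac{5}{3 v}$ ($r{\left(v \right)} = - \frac{\frac{4}{v} + \frac{6}{v}}{6} = - \frac{10 \frac{1}{v}}{6} = - \frac{5}{3 v}$)
$n = \frac{32}{9}$ ($n = \left(-1\right) \left(-3\right) - \frac{5}{3 \left(-3\right)} = 3 - - \frac{5}{9} = 3 + \frac{5}{9} = \frac{32}{9} \approx 3.5556$)
$1784 n = 1784 \cdot \frac{32}{9} = \frac{57088}{9}$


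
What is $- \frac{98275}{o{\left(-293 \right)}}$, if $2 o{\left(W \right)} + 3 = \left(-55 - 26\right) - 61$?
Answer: $\frac{39310}{29} \approx 1355.5$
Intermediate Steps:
$o{\left(W \right)} = - \frac{145}{2}$ ($o{\left(W \right)} = - \frac{3}{2} + \frac{\left(-55 - 26\right) - 61}{2} = - \frac{3}{2} + \frac{-81 - 61}{2} = - \frac{3}{2} + \frac{1}{2} \left(-142\right) = - \frac{3}{2} - 71 = - \frac{145}{2}$)
$- \frac{98275}{o{\left(-293 \right)}} = - \frac{98275}{- \frac{145}{2}} = \left(-98275\right) \left(- \frac{2}{145}\right) = \frac{39310}{29}$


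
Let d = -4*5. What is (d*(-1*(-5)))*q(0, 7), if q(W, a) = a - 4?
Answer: -300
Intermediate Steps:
q(W, a) = -4 + a
d = -20
(d*(-1*(-5)))*q(0, 7) = (-(-20)*(-5))*(-4 + 7) = -20*5*3 = -100*3 = -300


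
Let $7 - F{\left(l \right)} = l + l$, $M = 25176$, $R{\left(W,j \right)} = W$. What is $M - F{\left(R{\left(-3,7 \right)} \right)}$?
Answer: $25163$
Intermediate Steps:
$F{\left(l \right)} = 7 - 2 l$ ($F{\left(l \right)} = 7 - \left(l + l\right) = 7 - 2 l$)
$M - F{\left(R{\left(-3,7 \right)} \right)} = 25176 - \left(7 - -6\right) = 25176 - \left(7 + 6\right) = 25176 - 13 = 25163$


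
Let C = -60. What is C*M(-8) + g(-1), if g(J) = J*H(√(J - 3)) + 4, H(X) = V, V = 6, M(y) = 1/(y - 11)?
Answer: 22/19 ≈ 1.1579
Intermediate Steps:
M(y) = 1/(-11 + y)
H(X) = 6
g(J) = 4 + 6*J (g(J) = J*6 + 4 = 6*J + 4 = 4 + 6*J)
C*M(-8) + g(-1) = -60/(-11 - 8) + (4 + 6*(-1)) = -60/(-19) + (4 - 6) = -60*(-1/19) - 2 = 60/19 - 2 = 22/19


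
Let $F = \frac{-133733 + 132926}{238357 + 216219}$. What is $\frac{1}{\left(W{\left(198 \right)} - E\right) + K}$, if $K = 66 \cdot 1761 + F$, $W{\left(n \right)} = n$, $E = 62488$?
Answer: $\frac{454576}{24518010329} \approx 1.854 \cdot 10^{-5}$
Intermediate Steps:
$F = - \frac{807}{454576} \approx -0.0017753$
$K = \frac{52833549369}{454576}$ ($K = 66 \cdot 1761 - \frac{807}{454576} = 116226 - \frac{807}{454576} = \frac{52833549369}{454576} \approx 1.1623 \cdot 10^{5}$)
$\frac{1}{\left(W{\left(198 \right)} - E\right) + K} = \frac{1}{\left(198 - 62488\right) + \frac{52833549369}{454576}} = \frac{1}{-62290 + \frac{52833549369}{454576}} = \frac{1}{\frac{24518010329}{454576}} = \frac{454576}{24518010329}$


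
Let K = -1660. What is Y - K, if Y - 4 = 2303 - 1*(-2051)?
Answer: 6018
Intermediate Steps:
Y = 4358 (Y = 4 + (2303 - 1*(-2051)) = 4 + (2303 + 2051) = 4 + 4354 = 4358)
Y - K = 4358 - 1*(-1660) = 4358 + 1660 = 6018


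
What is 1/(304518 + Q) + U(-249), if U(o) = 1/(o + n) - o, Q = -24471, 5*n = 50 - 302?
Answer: 34795653551/139743453 ≈ 249.00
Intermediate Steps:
n = -252/5 (n = (50 - 302)/5 = (⅕)*(-252) = -252/5 ≈ -50.400)
U(o) = 1/(-252/5 + o) - o (U(o) = 1/(o - 252/5) - o = 1/(-252/5 + o) - o)
1/(304518 + Q) + U(-249) = 1/(304518 - 24471) + (5 - 5*(-249)² + 252*(-249))/(-252 + 5*(-249)) = 1/280047 + (5 - 5*62001 - 62748)/(-252 - 1245) = 1/280047 + (5 - 310005 - 62748)/(-1497) = 1/280047 - 1/1497*(-372748) = 1/280047 + 372748/1497 = 34795653551/139743453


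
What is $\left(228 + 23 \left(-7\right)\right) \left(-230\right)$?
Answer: $-15410$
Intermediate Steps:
$\left(228 + 23 \left(-7\right)\right) \left(-230\right) = \left(228 - 161\right) \left(-230\right) = 67 \left(-230\right) = -15410$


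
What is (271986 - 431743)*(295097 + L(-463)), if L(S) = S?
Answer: -47069843938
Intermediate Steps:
(271986 - 431743)*(295097 + L(-463)) = (271986 - 431743)*(295097 - 463) = -159757*294634 = -47069843938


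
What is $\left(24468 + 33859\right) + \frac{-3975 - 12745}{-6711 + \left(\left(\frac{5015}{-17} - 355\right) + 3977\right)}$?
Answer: $\frac{24674411}{423} \approx 58332.0$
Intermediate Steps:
$\left(24468 + 33859\right) + \frac{-3975 - 12745}{-6711 + \left(\left(\frac{5015}{-17} - 355\right) + 3977\right)} = 58327 - \frac{16720}{-6711 + \left(\left(5015 \left(- \frac{1}{17}\right) - 355\right) + 3977\right)} = 58327 - \frac{16720}{-6711 + \left(\left(-295 - 355\right) + 3977\right)} = 58327 - \frac{16720}{-6711 + \left(-650 + 3977\right)} = 58327 - \frac{16720}{-6711 + 3327} = 58327 - \frac{16720}{-3384} = 58327 - - \frac{2090}{423} = 58327 + \frac{2090}{423} = \frac{24674411}{423}$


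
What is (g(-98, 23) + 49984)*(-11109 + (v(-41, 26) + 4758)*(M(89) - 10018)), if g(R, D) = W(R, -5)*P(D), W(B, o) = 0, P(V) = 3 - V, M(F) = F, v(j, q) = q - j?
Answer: -2395160003456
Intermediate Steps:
g(R, D) = 0 (g(R, D) = 0*(3 - D) = 0)
(g(-98, 23) + 49984)*(-11109 + (v(-41, 26) + 4758)*(M(89) - 10018)) = (0 + 49984)*(-11109 + ((26 - 1*(-41)) + 4758)*(89 - 10018)) = 49984*(-11109 + ((26 + 41) + 4758)*(-9929)) = 49984*(-11109 + (67 + 4758)*(-9929)) = 49984*(-11109 + 4825*(-9929)) = 49984*(-11109 - 47907425) = 49984*(-47918534) = -2395160003456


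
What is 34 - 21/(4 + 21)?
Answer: 829/25 ≈ 33.160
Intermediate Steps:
34 - 21/(4 + 21) = 34 - 21/25 = 829/25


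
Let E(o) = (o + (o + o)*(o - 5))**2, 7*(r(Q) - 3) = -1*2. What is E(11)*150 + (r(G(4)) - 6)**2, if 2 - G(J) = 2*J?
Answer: 150300679/49 ≈ 3.0674e+6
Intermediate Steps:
G(J) = 2 - 2*J
r(Q) = 19/7 (r(Q) = 3 + (-1*2)/7 = 3 + (1/7)*(-2) = 3 - 2/7 = 19/7)
E(o) = (o + 2*o*(-5 + o))**2 (E(o) = (o + (2*o)*(-5 + o))**2 = (o + 2*o*(-5 + o))**2)
E(11)*150 + (r(G(4)) - 6)**2 = (11**2*(-9 + 2*11)**2)*150 + (19/7 - 6)**2 = (121*(-9 + 22)**2)*150 + (-23/7)**2 = (121*13**2)*150 + 529/49 = (121*169)*150 + 529/49 = 20449*150 + 529/49 = 3067350 + 529/49 = 150300679/49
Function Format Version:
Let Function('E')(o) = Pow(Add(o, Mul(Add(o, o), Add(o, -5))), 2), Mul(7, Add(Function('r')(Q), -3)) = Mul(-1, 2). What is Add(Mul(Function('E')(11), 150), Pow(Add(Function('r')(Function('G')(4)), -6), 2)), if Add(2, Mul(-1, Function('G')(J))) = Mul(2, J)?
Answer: Rational(150300679, 49) ≈ 3.0674e+6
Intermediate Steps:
Function('G')(J) = Add(2, Mul(-2, J)) (Function('G')(J) = Add(2, Mul(-1, Mul(2, J))) = Add(2, Mul(-2, J)))
Function('r')(Q) = Rational(19, 7) (Function('r')(Q) = Add(3, Mul(Rational(1, 7), Mul(-1, 2))) = Add(3, Mul(Rational(1, 7), -2)) = Add(3, Rational(-2, 7)) = Rational(19, 7))
Function('E')(o) = Pow(Add(o, Mul(2, o, Add(-5, o))), 2) (Function('E')(o) = Pow(Add(o, Mul(Mul(2, o), Add(-5, o))), 2) = Pow(Add(o, Mul(2, o, Add(-5, o))), 2))
Add(Mul(Function('E')(11), 150), Pow(Add(Function('r')(Function('G')(4)), -6), 2)) = Add(Mul(Mul(Pow(11, 2), Pow(Add(-9, Mul(2, 11)), 2)), 150), Pow(Add(Rational(19, 7), -6), 2)) = Add(Mul(Mul(121, Pow(Add(-9, 22), 2)), 150), Pow(Rational(-23, 7), 2)) = Add(Mul(Mul(121, Pow(13, 2)), 150), Rational(529, 49)) = Add(Mul(Mul(121, 169), 150), Rational(529, 49)) = Add(Mul(20449, 150), Rational(529, 49)) = Add(3067350, Rational(529, 49)) = Rational(150300679, 49)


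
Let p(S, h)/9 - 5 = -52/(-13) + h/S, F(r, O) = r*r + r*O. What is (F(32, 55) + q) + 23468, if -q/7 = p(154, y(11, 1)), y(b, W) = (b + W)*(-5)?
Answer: 282805/11 ≈ 25710.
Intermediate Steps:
y(b, W) = -5*W - 5*b (y(b, W) = (W + b)*(-5) = -5*W - 5*b)
F(r, O) = r² + O*r
p(S, h) = 81 + 9*h/S (p(S, h) = 45 + 9*(-52/(-13) + h/S) = 45 + 9*(-52*(-1/13) + h/S) = 45 + 9*(4 + h/S) = 45 + (36 + 9*h/S) = 81 + 9*h/S)
q = -5967/11 (q = -7*(81 + 9*(-5*1 - 5*11)/154) = -7*(81 + 9*(-5 - 55)*(1/154)) = -7*(81 + 9*(-60)*(1/154)) = -7*(81 - 270/77) = -7*5967/77 = -5967/11 ≈ -542.45)
(F(32, 55) + q) + 23468 = (32*(55 + 32) - 5967/11) + 23468 = (32*87 - 5967/11) + 23468 = (2784 - 5967/11) + 23468 = 24657/11 + 23468 = 282805/11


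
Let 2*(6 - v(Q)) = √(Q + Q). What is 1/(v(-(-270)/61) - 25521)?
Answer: -11529/294162434 + √915/13237309530 ≈ -3.9190e-5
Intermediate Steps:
v(Q) = 6 - √2*√Q/2 (v(Q) = 6 - √(Q + Q)/2 = 6 - √2*√Q/2)
1/(v(-(-270)/61) - 25521) = 1/((6 - √2*√(-(-270)/61)/2) - 25521) = 1/((6 - √2*√(-5*(-54/61))/2) - 25521) = 1/((6 - √2*√(270/61)/2) - 25521) = 1/((6 - √2*3*√1830/61/2) - 25521) = 1/((6 - 3*√915/61) - 25521) = 1/(-25515 - 3*√915/61)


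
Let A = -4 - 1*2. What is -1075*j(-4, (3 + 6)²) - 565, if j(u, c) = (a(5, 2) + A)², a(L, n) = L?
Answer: -1640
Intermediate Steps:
A = -6 (A = -4 - 2 = -6)
j(u, c) = 1 (j(u, c) = (5 - 6)² = (-1)² = 1)
-1075*j(-4, (3 + 6)²) - 565 = -1075*1 - 565 = -1075 - 565 = -1640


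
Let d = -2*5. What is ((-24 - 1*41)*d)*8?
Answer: 5200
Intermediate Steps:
d = -10
((-24 - 1*41)*d)*8 = ((-24 - 1*41)*(-10))*8 = ((-24 - 41)*(-10))*8 = -65*(-10)*8 = 650*8 = 5200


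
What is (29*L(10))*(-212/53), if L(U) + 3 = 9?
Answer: -696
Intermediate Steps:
L(U) = 6 (L(U) = -3 + 9 = 6)
(29*L(10))*(-212/53) = (29*6)*(-212/53) = 174*(-212*1/53) = 174*(-4) = -696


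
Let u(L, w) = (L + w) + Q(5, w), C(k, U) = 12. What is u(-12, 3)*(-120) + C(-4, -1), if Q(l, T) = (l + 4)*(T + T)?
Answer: -5388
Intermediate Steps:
Q(l, T) = 2*T*(4 + l) (Q(l, T) = (4 + l)*(2*T) = 2*T*(4 + l))
u(L, w) = L + 19*w (u(L, w) = (L + w) + 2*w*(4 + 5) = (L + w) + 2*w*9 = (L + w) + 18*w = L + 19*w)
u(-12, 3)*(-120) + C(-4, -1) = (-12 + 19*3)*(-120) + 12 = (-12 + 57)*(-120) + 12 = 45*(-120) + 12 = -5400 + 12 = -5388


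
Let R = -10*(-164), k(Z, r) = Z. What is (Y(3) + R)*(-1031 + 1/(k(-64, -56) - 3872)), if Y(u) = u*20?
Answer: -1724657225/984 ≈ -1.7527e+6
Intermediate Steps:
Y(u) = 20*u
R = 1640
(Y(3) + R)*(-1031 + 1/(k(-64, -56) - 3872)) = (20*3 + 1640)*(-1031 + 1/(-64 - 3872)) = (60 + 1640)*(-1031 + 1/(-3936)) = 1700*(-1031 - 1/3936) = 1700*(-4058017/3936) = -1724657225/984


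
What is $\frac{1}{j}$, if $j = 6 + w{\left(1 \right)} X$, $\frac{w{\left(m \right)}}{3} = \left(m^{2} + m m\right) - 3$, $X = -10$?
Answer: $\frac{1}{36} \approx 0.027778$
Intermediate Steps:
$w{\left(m \right)} = -9 + 6 m^{2}$ ($w{\left(m \right)} = 3 \left(\left(m^{2} + m m\right) - 3\right) = 3 \left(\left(m^{2} + m^{2}\right) - 3\right) = 3 \left(2 m^{2} - 3\right) = 3 \left(-3 + 2 m^{2}\right) = -9 + 6 m^{2}$)
$j = 36$ ($j = 6 + \left(-9 + 6 \cdot 1^{2}\right) \left(-10\right) = 6 + \left(-9 + 6 \cdot 1\right) \left(-10\right) = 6 + \left(-9 + 6\right) \left(-10\right) = 6 - -30 = 6 + 30 = 36$)
$\frac{1}{j} = \frac{1}{36}$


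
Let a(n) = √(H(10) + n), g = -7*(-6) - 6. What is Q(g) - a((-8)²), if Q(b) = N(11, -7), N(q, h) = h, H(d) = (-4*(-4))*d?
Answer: -7 - 4*√14 ≈ -21.967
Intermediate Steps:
H(d) = 16*d
g = 36 (g = 42 - 6 = 36)
a(n) = √(160 + n) (a(n) = √(16*10 + n) = √(160 + n))
Q(b) = -7
Q(g) - a((-8)²) = -7 - √(160 + (-8)²) = -7 - √(160 + 64) = -7 - √224 = -7 - 4*√14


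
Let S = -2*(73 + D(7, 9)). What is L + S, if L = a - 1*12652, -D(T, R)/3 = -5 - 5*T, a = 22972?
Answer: 9934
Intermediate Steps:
D(T, R) = 15 + 15*T (D(T, R) = -3*(-5 - 5*T) = 15 + 15*T)
L = 10320 (L = 22972 - 1*12652 = 22972 - 12652 = 10320)
S = -386 (S = -2*(73 + (15 + 15*7)) = -2*(73 + (15 + 105)) = -2*(73 + 120) = -2*193 = -386)
L + S = 10320 - 386 = 9934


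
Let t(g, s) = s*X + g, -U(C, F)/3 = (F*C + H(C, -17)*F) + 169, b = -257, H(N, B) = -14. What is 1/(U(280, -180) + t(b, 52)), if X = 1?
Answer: 1/142928 ≈ 6.9965e-6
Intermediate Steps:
U(C, F) = -507 + 42*F - 3*C*F (U(C, F) = -3*((F*C - 14*F) + 169) = -3*((C*F - 14*F) + 169) = -3*((-14*F + C*F) + 169) = -3*(169 - 14*F + C*F) = -507 + 42*F - 3*C*F)
t(g, s) = g + s (t(g, s) = s*1 + g = s + g = g + s)
1/(U(280, -180) + t(b, 52)) = 1/((-507 + 42*(-180) - 3*280*(-180)) + (-257 + 52)) = 1/((-507 - 7560 + 151200) - 205) = 1/(143133 - 205) = 1/142928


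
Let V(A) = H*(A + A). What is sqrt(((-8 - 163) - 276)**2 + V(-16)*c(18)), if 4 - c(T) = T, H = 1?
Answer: sqrt(200257) ≈ 447.50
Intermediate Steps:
V(A) = 2*A (V(A) = 1*(A + A) = 1*(2*A) = 2*A)
c(T) = 4 - T
sqrt(((-8 - 163) - 276)**2 + V(-16)*c(18)) = sqrt(((-8 - 163) - 276)**2 + (2*(-16))*(4 - 1*18)) = sqrt((-171 - 276)**2 - 32*(4 - 18)) = sqrt((-447)**2 - 32*(-14)) = sqrt(199809 + 448) = sqrt(200257)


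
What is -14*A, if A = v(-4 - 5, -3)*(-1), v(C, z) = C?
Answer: -126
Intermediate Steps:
A = 9 (A = (-4 - 5)*(-1) = -9*(-1) = 9)
-14*A = -14*9 = -126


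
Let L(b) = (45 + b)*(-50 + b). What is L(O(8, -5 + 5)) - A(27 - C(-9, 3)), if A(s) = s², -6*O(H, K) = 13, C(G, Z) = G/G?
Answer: -104777/36 ≈ -2910.5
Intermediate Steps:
C(G, Z) = 1
O(H, K) = -13/6 (O(H, K) = -⅙*13 = -13/6)
L(b) = (-50 + b)*(45 + b)
L(O(8, -5 + 5)) - A(27 - C(-9, 3)) = (-2250 + (-13/6)² - 5*(-13/6)) - (27 - 1*1)² = (-2250 + 169/36 + 65/6) - (27 - 1)² = -80441/36 - 1*26² = -80441/36 - 1*676 = -80441/36 - 676 = -104777/36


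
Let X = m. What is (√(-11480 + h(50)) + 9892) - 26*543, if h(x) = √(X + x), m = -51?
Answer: -4226 + √(-11480 + I) ≈ -4226.0 + 107.14*I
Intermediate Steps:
X = -51
h(x) = √(-51 + x)
(√(-11480 + h(50)) + 9892) - 26*543 = (√(-11480 + √(-51 + 50)) + 9892) - 26*543 = (√(-11480 + √(-1)) + 9892) - 14118 = (√(-11480 + I) + 9892) - 14118 = (9892 + √(-11480 + I)) - 14118 = -4226 + √(-11480 + I)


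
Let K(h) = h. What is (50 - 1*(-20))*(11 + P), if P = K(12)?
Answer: 1610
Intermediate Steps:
P = 12
(50 - 1*(-20))*(11 + P) = (50 - 1*(-20))*(11 + 12) = (50 + 20)*23 = 70*23 = 1610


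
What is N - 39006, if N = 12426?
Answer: -26580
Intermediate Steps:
N - 39006 = 12426 - 39006 = -26580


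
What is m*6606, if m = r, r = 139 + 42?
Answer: 1195686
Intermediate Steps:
r = 181
m = 181
m*6606 = 181*6606 = 1195686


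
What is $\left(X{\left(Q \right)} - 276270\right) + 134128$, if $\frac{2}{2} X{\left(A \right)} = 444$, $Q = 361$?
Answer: $-141698$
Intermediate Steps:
$X{\left(A \right)} = 444$
$\left(X{\left(Q \right)} - 276270\right) + 134128 = \left(444 - 276270\right) + 134128 = -275826 + 134128 = -141698$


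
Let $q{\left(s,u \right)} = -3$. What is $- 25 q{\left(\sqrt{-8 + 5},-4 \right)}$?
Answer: $75$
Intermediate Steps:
$- 25 q{\left(\sqrt{-8 + 5},-4 \right)} = \left(-25\right) \left(-3\right) = 75$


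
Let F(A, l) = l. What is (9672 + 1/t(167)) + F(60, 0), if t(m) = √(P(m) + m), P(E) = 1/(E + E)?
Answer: 9672 + √18630186/55779 ≈ 9672.1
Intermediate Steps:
P(E) = 1/(2*E)
t(m) = √(m + 1/(2*m)) (t(m) = √(1/(2*m) + m) = √(m + 1/(2*m)))
(9672 + 1/t(167)) + F(60, 0) = (9672 + 1/(√(2/167 + 4*167)/2)) + 0 = (9672 + 1/(√(2*(1/167) + 668)/2)) + 0 = (9672 + 1/(√(2/167 + 668)/2)) + 0 = (9672 + 1/(√(111558/167)/2)) + 0 = (9672 + 1/((√18630186/167)/2)) + 0 = (9672 + 1/(√18630186/334)) + 0 = (9672 + √18630186/55779) + 0 = 9672 + √18630186/55779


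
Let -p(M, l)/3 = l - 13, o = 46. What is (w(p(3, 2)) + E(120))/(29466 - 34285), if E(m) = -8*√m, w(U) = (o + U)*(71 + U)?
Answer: -104/61 + 16*√30/4819 ≈ -1.6867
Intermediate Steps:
p(M, l) = 39 - 3*l (p(M, l) = -3*(l - 13) = -3*(-13 + l) = 39 - 3*l)
w(U) = (46 + U)*(71 + U)
(w(p(3, 2)) + E(120))/(29466 - 34285) = ((3266 + (39 - 3*2)² + 117*(39 - 3*2)) - 16*√30)/(29466 - 34285) = ((3266 + (39 - 6)² + 117*(39 - 6)) - 16*√30)/(-4819) = ((3266 + 33² + 117*33) - 16*√30)*(-1/4819) = ((3266 + 1089 + 3861) - 16*√30)*(-1/4819) = (8216 - 16*√30)*(-1/4819) = -104/61 + 16*√30/4819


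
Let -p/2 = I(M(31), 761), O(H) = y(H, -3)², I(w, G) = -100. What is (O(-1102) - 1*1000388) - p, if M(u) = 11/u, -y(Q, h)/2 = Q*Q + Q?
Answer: 5888405972228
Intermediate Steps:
y(Q, h) = -2*Q - 2*Q² (y(Q, h) = -2*(Q*Q + Q) = -2*(Q² + Q) = -2*(Q + Q²) = -2*Q - 2*Q²)
O(H) = 4*H²*(1 + H)² (O(H) = (-2*H*(1 + H))² = 4*H²*(1 + H)²)
p = 200 (p = -2*(-100) = 200)
(O(-1102) - 1*1000388) - p = (4*(-1102)²*(1 - 1102)² - 1*1000388) - 1*200 = (4*1214404*(-1101)² - 1000388) - 200 = (4*1214404*1212201 - 1000388) - 200 = (5888406972816 - 1000388) - 200 = 5888405972428 - 200 = 5888405972228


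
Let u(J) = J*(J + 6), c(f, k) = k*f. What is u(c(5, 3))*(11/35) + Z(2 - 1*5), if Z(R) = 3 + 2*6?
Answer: 114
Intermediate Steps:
c(f, k) = f*k
Z(R) = 15 (Z(R) = 3 + 12 = 15)
u(J) = J*(6 + J)
u(c(5, 3))*(11/35) + Z(2 - 1*5) = ((5*3)*(6 + 5*3))*(11/35) + 15 = (15*(6 + 15))*(11*(1/35)) + 15 = (15*21)*(11/35) + 15 = 315*(11/35) + 15 = 99 + 15 = 114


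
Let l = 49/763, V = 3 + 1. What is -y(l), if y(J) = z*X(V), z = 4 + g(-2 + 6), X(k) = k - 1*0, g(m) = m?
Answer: -32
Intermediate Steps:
V = 4
l = 7/109 (l = 49*(1/763) = 7/109 ≈ 0.064220)
X(k) = k (X(k) = k + 0 = k)
z = 8 (z = 4 + (-2 + 6) = 4 + 4 = 8)
y(J) = 32 (y(J) = 8*4 = 32)
-y(l) = -1*32 = -32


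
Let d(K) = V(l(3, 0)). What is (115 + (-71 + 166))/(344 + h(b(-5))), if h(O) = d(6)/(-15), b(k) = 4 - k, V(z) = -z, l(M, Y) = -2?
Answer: 1575/2579 ≈ 0.61070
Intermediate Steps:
d(K) = 2 (d(K) = -1*(-2) = 2)
h(O) = -2/15 (h(O) = 2/(-15) = 2*(-1/15) = -2/15)
(115 + (-71 + 166))/(344 + h(b(-5))) = (115 + (-71 + 166))/(344 - 2/15) = (115 + 95)/(5158/15) = 210*(15/5158) = 1575/2579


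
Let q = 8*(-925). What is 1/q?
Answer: -1/7400 ≈ -0.00013514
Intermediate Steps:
q = -7400
1/q = 1/(-7400) = -1/7400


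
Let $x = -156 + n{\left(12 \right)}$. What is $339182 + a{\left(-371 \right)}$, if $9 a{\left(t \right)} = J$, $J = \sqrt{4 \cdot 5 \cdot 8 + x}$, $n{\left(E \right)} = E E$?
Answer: $339182 + \frac{2 \sqrt{37}}{9} \approx 3.3918 \cdot 10^{5}$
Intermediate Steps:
$n{\left(E \right)} = E^{2}$
$x = -12$ ($x = -156 + 12^{2} = -156 + 144 = -12$)
$J = 2 \sqrt{37}$ ($J = \sqrt{4 \cdot 5 \cdot 8 - 12} = \sqrt{20 \cdot 8 - 12} = \sqrt{160 - 12} = \sqrt{148} = 2 \sqrt{37} \approx 12.166$)
$a{\left(t \right)} = \frac{2 \sqrt{37}}{9}$
$339182 + a{\left(-371 \right)} = 339182 + \frac{2 \sqrt{37}}{9}$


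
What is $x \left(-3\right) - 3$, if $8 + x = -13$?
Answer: $60$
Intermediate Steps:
$x = -21$ ($x = -8 - 13 = -21$)
$x \left(-3\right) - 3 = \left(-21\right) \left(-3\right) - 3 = 63 - 3 = 60$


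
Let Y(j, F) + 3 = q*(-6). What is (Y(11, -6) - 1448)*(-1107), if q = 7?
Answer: 1652751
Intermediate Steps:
Y(j, F) = -45 (Y(j, F) = -3 + 7*(-6) = -3 - 42 = -45)
(Y(11, -6) - 1448)*(-1107) = (-45 - 1448)*(-1107) = -1493*(-1107) = 1652751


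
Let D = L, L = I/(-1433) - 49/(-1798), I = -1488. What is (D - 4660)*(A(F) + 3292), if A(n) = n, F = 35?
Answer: -39936984612273/2576534 ≈ -1.5500e+7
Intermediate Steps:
L = 2745641/2576534 (L = -1488/(-1433) - 49/(-1798) = -1488*(-1/1433) - 49*(-1/1798) = 1488/1433 + 49/1798 = 2745641/2576534 ≈ 1.0656)
D = 2745641/2576534 ≈ 1.0656
(D - 4660)*(A(F) + 3292) = (2745641/2576534 - 4660)*(35 + 3292) = -12003902799/2576534*3327 = -39936984612273/2576534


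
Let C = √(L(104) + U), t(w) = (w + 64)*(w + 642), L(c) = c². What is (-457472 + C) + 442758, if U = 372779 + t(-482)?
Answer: -14714 + √316715 ≈ -14151.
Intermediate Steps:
t(w) = (64 + w)*(642 + w)
U = 305899 (U = 372779 + (41088 + (-482)² + 706*(-482)) = 372779 + (41088 + 232324 - 340292) = 372779 - 66880 = 305899)
C = √316715 (C = √(104² + 305899) = √(10816 + 305899) = √316715 ≈ 562.77)
(-457472 + C) + 442758 = (-457472 + √316715) + 442758 = -14714 + √316715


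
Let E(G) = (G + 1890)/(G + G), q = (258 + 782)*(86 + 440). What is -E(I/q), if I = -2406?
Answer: 172317199/802 ≈ 2.1486e+5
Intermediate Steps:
q = 547040 (q = 1040*526 = 547040)
E(G) = (1890 + G)/(2*G) (E(G) = (1890 + G)/((2*G)) = (1890 + G)*(1/(2*G)) = (1890 + G)/(2*G))
-E(I/q) = -(1890 - 2406/547040)/(2*((-2406/547040))) = -(1890 - 2406*1/547040)/(2*((-2406*1/547040))) = -(1890 - 1203/273520)/(2*(-1203/273520)) = -(-273520)*516951597/(2*1203*273520) = -1*(-172317199/802) = 172317199/802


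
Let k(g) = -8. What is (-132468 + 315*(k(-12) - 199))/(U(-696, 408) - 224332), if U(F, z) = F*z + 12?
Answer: 197673/508288 ≈ 0.38890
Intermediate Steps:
U(F, z) = 12 + F*z
(-132468 + 315*(k(-12) - 199))/(U(-696, 408) - 224332) = (-132468 + 315*(-8 - 199))/((12 - 696*408) - 224332) = (-132468 + 315*(-207))/((12 - 283968) - 224332) = (-132468 - 65205)/(-283956 - 224332) = -197673/(-508288) = -197673*(-1/508288) = 197673/508288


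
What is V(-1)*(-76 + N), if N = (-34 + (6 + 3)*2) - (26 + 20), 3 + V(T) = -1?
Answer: 552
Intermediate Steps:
V(T) = -4 (V(T) = -3 - 1 = -4)
N = -62 (N = (-34 + 9*2) - 1*46 = (-34 + 18) - 46 = -16 - 46 = -62)
V(-1)*(-76 + N) = -4*(-76 - 62) = -4*(-138) = 552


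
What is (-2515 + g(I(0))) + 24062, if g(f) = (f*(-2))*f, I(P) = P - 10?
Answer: 21347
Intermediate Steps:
I(P) = -10 + P
g(f) = -2*f² (g(f) = (-2*f)*f = -2*f²)
(-2515 + g(I(0))) + 24062 = (-2515 - 2*(-10 + 0)²) + 24062 = (-2515 - 2*(-10)²) + 24062 = (-2515 - 2*100) + 24062 = (-2515 - 200) + 24062 = -2715 + 24062 = 21347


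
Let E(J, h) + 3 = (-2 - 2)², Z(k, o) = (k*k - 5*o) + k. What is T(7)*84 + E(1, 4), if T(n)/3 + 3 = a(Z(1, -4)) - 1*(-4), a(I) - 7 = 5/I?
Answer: 22949/11 ≈ 2086.3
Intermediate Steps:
Z(k, o) = k + k² - 5*o (Z(k, o) = (k² - 5*o) + k = k + k² - 5*o)
E(J, h) = 13 (E(J, h) = -3 + (-2 - 2)² = -3 + (-4)² = -3 + 16 = 13)
a(I) = 7 + 5/I
T(n) = 543/22 (T(n) = -9 + 3*((7 + 5/(1 + 1² - 5*(-4))) - 1*(-4)) = -9 + 3*((7 + 5/(1 + 1 + 20)) + 4) = -9 + 3*((7 + 5/22) + 4) = -9 + 3*(159/22 + 4) = -9 + 3*(247/22) = -9 + 741/22 = 543/22)
T(7)*84 + E(1, 4) = (543/22)*84 + 13 = 22806/11 + 13 = 22949/11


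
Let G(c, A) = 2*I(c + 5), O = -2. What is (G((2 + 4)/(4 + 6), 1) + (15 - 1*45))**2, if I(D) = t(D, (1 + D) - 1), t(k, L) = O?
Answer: 1156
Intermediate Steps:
t(k, L) = -2
I(D) = -2
G(c, A) = -4 (G(c, A) = 2*(-2) = -4)
(G((2 + 4)/(4 + 6), 1) + (15 - 1*45))**2 = (-4 + (15 - 1*45))**2 = (-4 + (15 - 45))**2 = (-4 - 30)**2 = (-34)**2 = 1156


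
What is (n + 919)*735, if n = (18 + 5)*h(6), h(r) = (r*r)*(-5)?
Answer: -2367435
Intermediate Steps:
h(r) = -5*r**2 (h(r) = r**2*(-5) = -5*r**2)
n = -4140 (n = (18 + 5)*(-5*6**2) = 23*(-5*36) = 23*(-180) = -4140)
(n + 919)*735 = (-4140 + 919)*735 = -3221*735 = -2367435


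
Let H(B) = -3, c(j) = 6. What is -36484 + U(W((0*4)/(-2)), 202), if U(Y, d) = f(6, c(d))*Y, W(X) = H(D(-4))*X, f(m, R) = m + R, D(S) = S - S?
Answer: -36484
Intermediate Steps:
D(S) = 0
f(m, R) = R + m
W(X) = -3*X
U(Y, d) = 12*Y (U(Y, d) = (6 + 6)*Y = 12*Y)
-36484 + U(W((0*4)/(-2)), 202) = -36484 + 12*(-3*0*4/(-2)) = -36484 + 12*(-0*(-1)/2) = -36484 + 12*(-3*0) = -36484 + 12*0 = -36484 + 0 = -36484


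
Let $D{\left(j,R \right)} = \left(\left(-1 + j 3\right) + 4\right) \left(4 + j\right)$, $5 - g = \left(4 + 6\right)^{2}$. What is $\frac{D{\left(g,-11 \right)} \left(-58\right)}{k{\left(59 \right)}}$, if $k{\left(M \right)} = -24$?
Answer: $\frac{124033}{2} \approx 62017.0$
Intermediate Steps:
$g = -95$ ($g = 5 - \left(4 + 6\right)^{2} = 5 - 10^{2} = 5 - 100 = -95$)
$D{\left(j,R \right)} = \left(3 + 3 j\right) \left(4 + j\right)$ ($D{\left(j,R \right)} = \left(\left(-1 + 3 j\right) + 4\right) \left(4 + j\right) = \left(3 + 3 j\right) \left(4 + j\right)$)
$\frac{D{\left(g,-11 \right)} \left(-58\right)}{k{\left(59 \right)}} = \frac{\left(12 + 3 \left(-95\right)^{2} + 15 \left(-95\right)\right) \left(-58\right)}{-24} = \left(12 + 3 \cdot 9025 - 1425\right) \left(-58\right) \left(- \frac{1}{24}\right) = \left(12 + 27075 - 1425\right) \left(-58\right) \left(- \frac{1}{24}\right) = 25662 \left(-58\right) \left(- \frac{1}{24}\right) = \left(-1488396\right) \left(- \frac{1}{24}\right) = \frac{124033}{2}$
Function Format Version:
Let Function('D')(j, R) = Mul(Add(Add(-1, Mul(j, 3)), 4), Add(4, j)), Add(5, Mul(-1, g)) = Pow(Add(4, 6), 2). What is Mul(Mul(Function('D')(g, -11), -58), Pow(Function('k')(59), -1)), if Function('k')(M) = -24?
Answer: Rational(124033, 2) ≈ 62017.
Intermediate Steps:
g = -95 (g = Add(5, Mul(-1, Pow(Add(4, 6), 2))) = Add(5, Mul(-1, Pow(10, 2))) = Add(5, Mul(-1, 100)) = Add(5, -100) = -95)
Function('D')(j, R) = Mul(Add(3, Mul(3, j)), Add(4, j)) (Function('D')(j, R) = Mul(Add(Add(-1, Mul(3, j)), 4), Add(4, j)) = Mul(Add(3, Mul(3, j)), Add(4, j)))
Mul(Mul(Function('D')(g, -11), -58), Pow(Function('k')(59), -1)) = Mul(Mul(Add(12, Mul(3, Pow(-95, 2)), Mul(15, -95)), -58), Pow(-24, -1)) = Mul(Mul(Add(12, Mul(3, 9025), -1425), -58), Rational(-1, 24)) = Mul(Mul(Add(12, 27075, -1425), -58), Rational(-1, 24)) = Mul(Mul(25662, -58), Rational(-1, 24)) = Mul(-1488396, Rational(-1, 24)) = Rational(124033, 2)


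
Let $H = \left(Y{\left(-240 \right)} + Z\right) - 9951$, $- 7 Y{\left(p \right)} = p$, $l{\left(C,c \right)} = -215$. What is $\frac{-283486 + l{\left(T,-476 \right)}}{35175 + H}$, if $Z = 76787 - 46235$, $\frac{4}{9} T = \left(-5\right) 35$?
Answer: $- \frac{661969}{130224} \approx -5.0833$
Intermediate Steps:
$T = - \frac{1575}{4}$ ($T = \frac{9 \left(\left(-5\right) 35\right)}{4} = \frac{9}{4} \left(-175\right) = - \frac{1575}{4} \approx -393.75$)
$Y{\left(p \right)} = - \frac{p}{7}$
$Z = 30552$
$H = \frac{144447}{7}$ ($H = \left(\left(- \frac{1}{7}\right) \left(-240\right) + 30552\right) - 9951 = \left(\frac{240}{7} + 30552\right) - 9951 = \frac{214104}{7} - 9951 = \frac{144447}{7} \approx 20635.0$)
$\frac{-283486 + l{\left(T,-476 \right)}}{35175 + H} = \frac{-283486 - 215}{35175 + \frac{144447}{7}} = - \frac{283701}{\frac{390672}{7}} = \left(-283701\right) \frac{7}{390672} = - \frac{661969}{130224}$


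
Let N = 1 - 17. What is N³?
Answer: -4096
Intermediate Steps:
N = -16
N³ = (-16)³ = -4096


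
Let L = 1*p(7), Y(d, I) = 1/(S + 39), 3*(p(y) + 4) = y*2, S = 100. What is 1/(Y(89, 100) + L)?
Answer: 417/281 ≈ 1.4840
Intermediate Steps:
p(y) = -4 + 2*y/3 (p(y) = -4 + (y*2)/3 = -4 + (2*y)/3 = -4 + 2*y/3)
Y(d, I) = 1/139 (Y(d, I) = 1/(100 + 39) = 1/139)
L = 2/3 (L = 1*(-4 + (2/3)*7) = 1*(-4 + 14/3) = 1*(2/3) = 2/3 ≈ 0.66667)
1/(Y(89, 100) + L) = 1/(1/139 + 2/3) = 1/(281/417) = 417/281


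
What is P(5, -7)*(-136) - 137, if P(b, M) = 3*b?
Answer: -2177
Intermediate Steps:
P(5, -7)*(-136) - 137 = (3*5)*(-136) - 137 = 15*(-136) - 137 = -2040 - 137 = -2177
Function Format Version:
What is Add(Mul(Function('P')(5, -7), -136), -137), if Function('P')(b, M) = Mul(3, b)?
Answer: -2177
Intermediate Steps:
Add(Mul(Function('P')(5, -7), -136), -137) = Add(Mul(Mul(3, 5), -136), -137) = Add(Mul(15, -136), -137) = Add(-2040, -137) = -2177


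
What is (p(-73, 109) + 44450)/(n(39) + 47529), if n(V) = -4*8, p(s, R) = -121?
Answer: 44329/47497 ≈ 0.93330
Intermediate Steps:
n(V) = -32
(p(-73, 109) + 44450)/(n(39) + 47529) = (-121 + 44450)/(-32 + 47529) = 44329/47497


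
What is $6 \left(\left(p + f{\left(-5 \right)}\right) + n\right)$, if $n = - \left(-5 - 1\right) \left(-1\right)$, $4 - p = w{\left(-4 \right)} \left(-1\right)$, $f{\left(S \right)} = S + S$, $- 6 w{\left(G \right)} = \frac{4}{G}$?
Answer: $-71$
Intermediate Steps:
$w{\left(G \right)} = - \frac{2}{3 G}$ ($w{\left(G \right)} = - \frac{4 \frac{1}{G}}{6} = - \frac{2}{3 G}$)
$f{\left(S \right)} = 2 S$
$p = \frac{25}{6}$ ($p = 4 - - \frac{2}{3 \left(-4\right)} \left(-1\right) = 4 - \left(- \frac{2}{3}\right) \left(- \frac{1}{4}\right) \left(-1\right) = 4 - \frac{1}{6} \left(-1\right) = 4 - - \frac{1}{6} = 4 + \frac{1}{6} = \frac{25}{6} \approx 4.1667$)
$n = -6$ ($n = - \left(-6\right) \left(-1\right) = \left(-1\right) 6 = -6$)
$6 \left(\left(p + f{\left(-5 \right)}\right) + n\right) = 6 \left(\left(\frac{25}{6} + 2 \left(-5\right)\right) - 6\right) = 6 \left(\left(\frac{25}{6} - 10\right) - 6\right) = 6 \left(- \frac{35}{6} - 6\right) = 6 \left(- \frac{71}{6}\right) = -71$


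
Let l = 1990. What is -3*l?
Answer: -5970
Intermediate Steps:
-3*l = -3*1990 = -5970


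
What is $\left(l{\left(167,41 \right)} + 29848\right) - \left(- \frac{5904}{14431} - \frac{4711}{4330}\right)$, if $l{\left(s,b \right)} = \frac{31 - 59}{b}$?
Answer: $\frac{76470734599401}{2561935430} \approx 29849.0$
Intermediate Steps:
$l{\left(s,b \right)} = - \frac{28}{b}$
$\left(l{\left(167,41 \right)} + 29848\right) - \left(- \frac{5904}{14431} - \frac{4711}{4330}\right) = \left(- \frac{28}{41} + 29848\right) - \left(- \frac{5904}{14431} - \frac{4711}{4330}\right) = \left(\left(-28\right) \frac{1}{41} + 29848\right) - - \frac{93548761}{62486230} = \left(- \frac{28}{41} + 29848\right) + \left(\frac{4711}{4330} + \frac{5904}{14431}\right) = \frac{1223740}{41} + \frac{93548761}{62486230} = \frac{76470734599401}{2561935430}$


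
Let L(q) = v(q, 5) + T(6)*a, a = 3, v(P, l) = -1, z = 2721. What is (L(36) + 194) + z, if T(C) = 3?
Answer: 2923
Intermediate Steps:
L(q) = 8 (L(q) = -1 + 3*3 = -1 + 9 = 8)
(L(36) + 194) + z = (8 + 194) + 2721 = 202 + 2721 = 2923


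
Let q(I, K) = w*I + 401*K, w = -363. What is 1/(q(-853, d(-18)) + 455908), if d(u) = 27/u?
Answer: 2/1529891 ≈ 1.3073e-6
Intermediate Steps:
q(I, K) = -363*I + 401*K
1/(q(-853, d(-18)) + 455908) = 1/((-363*(-853) + 401*(27/(-18))) + 455908) = 1/((309639 + 401*(27*(-1/18))) + 455908) = 1/((309639 + 401*(-3/2)) + 455908) = 1/((309639 - 1203/2) + 455908) = 1/(618075/2 + 455908) = 1/(1529891/2) = 2/1529891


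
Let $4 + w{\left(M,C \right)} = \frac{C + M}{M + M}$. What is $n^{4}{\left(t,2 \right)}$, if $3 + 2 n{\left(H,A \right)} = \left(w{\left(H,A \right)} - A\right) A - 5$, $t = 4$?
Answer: $\frac{1874161}{256} \approx 7320.9$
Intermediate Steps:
$w{\left(M,C \right)} = -4 + \frac{C + M}{2 M}$ ($w{\left(M,C \right)} = -4 + \frac{C + M}{M + M} = -4 + \frac{C + M}{2 M}$)
$n{\left(H,A \right)} = -4 + \frac{A \left(- A + \frac{A - 7 H}{2 H}\right)}{2}$ ($n{\left(H,A \right)} = - \frac{3}{2} + \frac{\left(\frac{A - 7 H}{2 H} - A\right) A - 5}{2} = - \frac{3}{2} + \frac{\left(- A + \frac{A - 7 H}{2 H}\right) A - 5}{2} = - \frac{3}{2} + \frac{A \left(- A + \frac{A - 7 H}{2 H}\right) - 5}{2} = - \frac{3}{2} + \frac{-5 + A \left(- A + \frac{A - 7 H}{2 H}\right)}{2} = - \frac{3}{2} + \left(- \frac{5}{2} + \frac{A \left(- A + \frac{A - 7 H}{2 H}\right)}{2}\right) = -4 + \frac{A \left(- A + \frac{A - 7 H}{2 H}\right)}{2}$)
$n^{4}{\left(t,2 \right)} = \left(\frac{2 \left(2 - 28\right) - 8 \left(8 + 2^{2}\right)}{4 \cdot 4}\right)^{4} = \left(\frac{1}{4} \cdot \frac{1}{4} \left(2 \left(2 - 28\right) - 8 \left(8 + 4\right)\right)\right)^{4} = \left(\frac{1}{4} \cdot \frac{1}{4} \left(2 \left(-26\right) - 8 \cdot 12\right)\right)^{4} = \left(\frac{1}{4} \cdot \frac{1}{4} \left(-52 - 96\right)\right)^{4} = \left(\frac{1}{4} \cdot \frac{1}{4} \left(-148\right)\right)^{4} = \left(- \frac{37}{4}\right)^{4} = \frac{1874161}{256}$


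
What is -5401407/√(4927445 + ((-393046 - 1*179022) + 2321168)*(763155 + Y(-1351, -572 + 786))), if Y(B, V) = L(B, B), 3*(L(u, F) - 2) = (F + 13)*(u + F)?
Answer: -5401407*√3442669253345/3442669253345 ≈ -2.9111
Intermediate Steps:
L(u, F) = 2 + (13 + F)*(F + u)/3 (L(u, F) = 2 + ((F + 13)*(u + F))/3 = 2 + ((13 + F)*(F + u))/3 = 2 + (13 + F)*(F + u)/3)
Y(B, V) = 2 + 2*B²/3 + 26*B/3 (Y(B, V) = 2 + B²/3 + 13*B/3 + 13*B/3 + B*B/3 = 2 + B²/3 + 13*B/3 + 13*B/3 + B²/3 = 2 + 2*B²/3 + 26*B/3)
-5401407/√(4927445 + ((-393046 - 1*179022) + 2321168)*(763155 + Y(-1351, -572 + 786))) = -5401407/√(4927445 + ((-393046 - 1*179022) + 2321168)*(763155 + (2 + (⅔)*(-1351)² + (26/3)*(-1351)))) = -5401407/√(4927445 + ((-393046 - 179022) + 2321168)*(763155 + (2 + (⅔)*1825201 - 35126/3))) = -5401407/√(4927445 + (-572068 + 2321168)*(763155 + (2 + 3650402/3 - 35126/3))) = -5401407/√(4927445 + 1749100*(763155 + 1205094)) = -5401407/√(4927445 + 1749100*1968249) = -5401407/√(4927445 + 3442664325900) = -5401407*√3442669253345/3442669253345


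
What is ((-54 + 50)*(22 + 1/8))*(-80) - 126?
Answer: 6954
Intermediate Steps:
((-54 + 50)*(22 + 1/8))*(-80) - 126 = -4*(22 + ⅛)*(-80) - 126 = -4*177/8*(-80) - 126 = -177/2*(-80) - 126 = 7080 - 126 = 6954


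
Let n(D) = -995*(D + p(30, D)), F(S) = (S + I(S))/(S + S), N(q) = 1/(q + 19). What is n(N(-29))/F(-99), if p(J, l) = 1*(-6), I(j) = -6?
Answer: 400587/35 ≈ 11445.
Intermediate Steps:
N(q) = 1/(19 + q)
p(J, l) = -6
F(S) = (-6 + S)/(2*S) (F(S) = (S - 6)/(S + S) = (-6 + S)/((2*S)) = (-6 + S)*(1/(2*S)) = (-6 + S)/(2*S))
n(D) = 5970 - 995*D (n(D) = -995*(D - 6) = -995*(-6 + D) = 5970 - 995*D)
n(N(-29))/F(-99) = (5970 - 995/(19 - 29))/(((½)*(-6 - 99)/(-99))) = (5970 - 995/(-10))/(((½)*(-1/99)*(-105))) = (5970 - 995*(-⅒))/(35/66) = (5970 + 199/2)*(66/35) = (12139/2)*(66/35) = 400587/35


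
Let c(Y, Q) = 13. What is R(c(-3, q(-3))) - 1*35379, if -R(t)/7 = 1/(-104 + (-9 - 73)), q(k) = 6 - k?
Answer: -6580487/186 ≈ -35379.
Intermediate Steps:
R(t) = 7/186 (R(t) = -7/(-104 + (-9 - 73)) = -7/(-104 - 82) = -7/(-186) = -7*(-1/186) = 7/186)
R(c(-3, q(-3))) - 1*35379 = 7/186 - 1*35379 = 7/186 - 35379 = -6580487/186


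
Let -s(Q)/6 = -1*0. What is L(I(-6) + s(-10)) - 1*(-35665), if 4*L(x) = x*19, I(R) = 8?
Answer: 35703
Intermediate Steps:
s(Q) = 0 (s(Q) = -(-6)*0 = -6*0 = 0)
L(x) = 19*x/4 (L(x) = (x*19)/4 = (19*x)/4 = 19*x/4)
L(I(-6) + s(-10)) - 1*(-35665) = 19*(8 + 0)/4 - 1*(-35665) = (19/4)*8 + 35665 = 38 + 35665 = 35703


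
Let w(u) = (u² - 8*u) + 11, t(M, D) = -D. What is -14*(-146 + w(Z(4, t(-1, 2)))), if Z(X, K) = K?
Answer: 1610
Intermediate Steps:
w(u) = 11 + u² - 8*u
-14*(-146 + w(Z(4, t(-1, 2)))) = -14*(-146 + (11 + (-1*2)² - (-8)*2)) = -14*(-146 + (11 + (-2)² - 8*(-2))) = -14*(-146 + (11 + 4 + 16)) = -14*(-146 + 31) = -14*(-115) = 1610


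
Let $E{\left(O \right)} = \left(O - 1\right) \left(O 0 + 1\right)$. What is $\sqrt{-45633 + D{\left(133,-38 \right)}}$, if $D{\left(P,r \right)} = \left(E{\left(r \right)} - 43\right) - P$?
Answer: $2 i \sqrt{11462} \approx 214.12 i$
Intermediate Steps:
$E{\left(O \right)} = -1 + O$ ($E{\left(O \right)} = \left(-1 + O\right) \left(0 + 1\right) = \left(-1 + O\right) 1 = -1 + O$)
$D{\left(P,r \right)} = -44 + r - P$ ($D{\left(P,r \right)} = \left(\left(-1 + r\right) - 43\right) - P = \left(-44 + r\right) - P = -44 + r - P$)
$\sqrt{-45633 + D{\left(133,-38 \right)}} = \sqrt{-45633 - 215} = \sqrt{-45848} = 2 i \sqrt{11462}$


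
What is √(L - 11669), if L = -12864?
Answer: I*√24533 ≈ 156.63*I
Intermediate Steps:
√(L - 11669) = √(-12864 - 11669) = √(-24533) = I*√24533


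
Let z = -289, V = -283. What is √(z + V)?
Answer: 2*I*√143 ≈ 23.917*I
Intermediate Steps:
√(z + V) = √(-289 - 283) = √(-572) = 2*I*√143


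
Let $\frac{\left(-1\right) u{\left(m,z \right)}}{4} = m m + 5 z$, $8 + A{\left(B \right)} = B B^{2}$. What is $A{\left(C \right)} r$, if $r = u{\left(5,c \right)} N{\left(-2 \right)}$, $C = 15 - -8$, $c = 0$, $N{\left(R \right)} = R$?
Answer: $2431800$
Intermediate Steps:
$C = 23$ ($C = 15 + 8 = 23$)
$A{\left(B \right)} = -8 + B^{3}$ ($A{\left(B \right)} = -8 + B B^{2} = -8 + B^{3}$)
$u{\left(m,z \right)} = - 20 z - 4 m^{2}$ ($u{\left(m,z \right)} = - 4 \left(m m + 5 z\right) = - 4 \left(m^{2} + 5 z\right) = - 20 z - 4 m^{2}$)
$r = 200$ ($r = \left(\left(-20\right) 0 - 4 \cdot 5^{2}\right) \left(-2\right) = \left(0 - 100\right) \left(-2\right) = \left(-100\right) \left(-2\right) = 200$)
$A{\left(C \right)} r = \left(-8 + 23^{3}\right) 200 = \left(-8 + 12167\right) 200 = 12159 \cdot 200 = 2431800$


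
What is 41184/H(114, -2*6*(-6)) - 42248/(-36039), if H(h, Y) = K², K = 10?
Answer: 372113744/900975 ≈ 413.01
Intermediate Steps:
H(h, Y) = 100 (H(h, Y) = 10² = 100)
41184/H(114, -2*6*(-6)) - 42248/(-36039) = 41184/100 - 42248/(-36039) = 41184*(1/100) - 42248*(-1/36039) = 10296/25 + 42248/36039 = 372113744/900975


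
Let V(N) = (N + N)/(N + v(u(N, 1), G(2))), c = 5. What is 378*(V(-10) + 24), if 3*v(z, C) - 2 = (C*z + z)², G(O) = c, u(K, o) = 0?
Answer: 9882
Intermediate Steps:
G(O) = 5
v(z, C) = ⅔ + (z + C*z)²/3 (v(z, C) = ⅔ + (C*z + z)²/3 = ⅔ + (z + C*z)²/3)
V(N) = 2*N/(⅔ + N) (V(N) = (N + N)/(N + (⅔ + (⅓)*0²*(1 + 5)²)) = (2*N)/(N + (⅔ + (⅓)*0*6²)) = (2*N)/(N + (⅔ + (⅓)*0*36)) = (2*N)/(N + (⅔ + 0)) = (2*N)/(N + ⅔) = (2*N)/(⅔ + N) = 2*N/(⅔ + N))
378*(V(-10) + 24) = 378*(6*(-10)/(2 + 3*(-10)) + 24) = 378*(6*(-10)/(2 - 30) + 24) = 378*(6*(-10)/(-28) + 24) = 378*(6*(-10)*(-1/28) + 24) = 378*(15/7 + 24) = 378*(183/7) = 9882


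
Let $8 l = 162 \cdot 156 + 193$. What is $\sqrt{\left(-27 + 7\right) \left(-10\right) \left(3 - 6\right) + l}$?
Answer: $\frac{\sqrt{41330}}{4} \approx 50.824$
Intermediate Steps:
$l = \frac{25465}{8}$ ($l = \frac{162 \cdot 156 + 193}{8} = \frac{25272 + 193}{8} = \frac{1}{8} \cdot 25465 = \frac{25465}{8} \approx 3183.1$)
$\sqrt{\left(-27 + 7\right) \left(-10\right) \left(3 - 6\right) + l} = \sqrt{\left(-27 + 7\right) \left(-10\right) \left(3 - 6\right) + \frac{25465}{8}} = \sqrt{\left(-20\right) \left(-10\right) \left(-3\right) + \frac{25465}{8}} = \sqrt{200 \left(-3\right) + \frac{25465}{8}} = \sqrt{-600 + \frac{25465}{8}} = \sqrt{\frac{20665}{8}} = \frac{\sqrt{41330}}{4}$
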